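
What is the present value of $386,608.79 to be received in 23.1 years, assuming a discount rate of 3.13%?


Present value formula: PV = FV / (1 + r)^t
PV = $386,608.79 / (1 + 0.0313)^23.1
PV = $386,608.79 / 2.0379518
PV = $189,704.58

PV = FV / (1 + r)^t = $189,704.58


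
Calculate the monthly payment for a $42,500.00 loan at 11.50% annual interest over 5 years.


Loan payment formula: PMT = PV × r / (1 − (1 + r)^(−n))
Monthly rate r = 0.115/12 ≈ 0.00958333, n = 60 months
Denominator: 1 − (1 + 0.115/12)^(−60) = 0.435752
PMT = $42,500.00 × (0.115/12) / 0.435752
PMT = $934.69 per month

PMT = PV × r / (1-(1+r)^(-n)) = $934.69/month


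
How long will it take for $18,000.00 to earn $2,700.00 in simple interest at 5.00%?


Rearrange the simple interest formula for t:
I = P × r × t  ⇒  t = I / (P × r)
t = $2,700.00 / ($18,000.00 × 0.05)
t = 3

t = I/(P×r) = 3 years


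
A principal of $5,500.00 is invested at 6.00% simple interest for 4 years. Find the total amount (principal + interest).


Total amount formula: A = P(1 + rt) = P + P·r·t
Interest: I = P × r × t = $5,500.00 × 0.06 × 4 = $1,320.00
A = P + I = $5,500.00 + $1,320.00 = $6,820.00

A = P + I = P(1 + rt) = $6,820.00


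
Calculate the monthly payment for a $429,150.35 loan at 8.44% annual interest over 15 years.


Loan payment formula: PMT = PV × r / (1 − (1 + r)^(−n))
Monthly rate r = 0.0844/12 ≈ 0.00703333, n = 180 months
Denominator: 1 − (1 + 0.0844/12)^(−180) = 0.716791
PMT = $429,150.35 × (0.0844/12) / 0.716791
PMT = $4,210.93 per month

PMT = PV × r / (1-(1+r)^(-n)) = $4,210.93/month


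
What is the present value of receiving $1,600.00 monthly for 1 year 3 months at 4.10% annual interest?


Present value of an ordinary annuity: PV = PMT × (1 − (1 + r)^(−n)) / r
Monthly rate r = 0.041/12 ≈ 0.00341667, n = 15
PV = $1,600.00 × (1 − (1 + 0.041/12)^(−15)) / (0.041/12)
PV = $1,600.00 × 14.597818
PV = $23,356.51

PV = PMT × (1-(1+r)^(-n))/r = $23,356.51


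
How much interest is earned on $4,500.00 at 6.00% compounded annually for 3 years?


Compound interest earned = final amount − principal.
A = P(1 + r/n)^(nt) = $4,500.00 × (1 + 0.06/1)^(1 × 3) = $5,359.57
Interest = A − P = $5,359.57 − $4,500.00 = $859.57

Interest = A - P = $859.57


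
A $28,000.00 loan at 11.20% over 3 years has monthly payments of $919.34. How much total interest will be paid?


Total paid over the life of the loan = PMT × n.
Total paid = $919.34 × 36 = $33,096.24
Total interest = total paid − principal = $33,096.24 − $28,000.00 = $5,096.24

Total interest = (PMT × n) - PV = $5,096.24


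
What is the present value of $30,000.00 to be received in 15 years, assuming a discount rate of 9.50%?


Present value formula: PV = FV / (1 + r)^t
PV = $30,000.00 / (1 + 0.095)^15
PV = $30,000.00 / 3.901322
PV = $7,689.70

PV = FV / (1 + r)^t = $7,689.70


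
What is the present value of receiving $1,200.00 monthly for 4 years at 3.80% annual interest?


Present value of an ordinary annuity: PV = PMT × (1 − (1 + r)^(−n)) / r
Monthly rate r = 0.038/12 ≈ 0.00316667, n = 48
PV = $1,200.00 × (1 − (1 + 0.038/12)^(−48)) / (0.038/12)
PV = $1,200.00 × 44.464863
PV = $53,357.84

PV = PMT × (1-(1+r)^(-n))/r = $53,357.84


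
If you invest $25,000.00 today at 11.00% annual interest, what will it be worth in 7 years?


Future value formula: FV = PV × (1 + r)^t
FV = $25,000.00 × (1 + 0.11)^7
FV = $25,000.00 × 2.076160
FV = $51,904.00

FV = PV × (1 + r)^t = $51,904.00


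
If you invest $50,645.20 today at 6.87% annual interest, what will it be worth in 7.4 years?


Future value formula: FV = PV × (1 + r)^t
FV = $50,645.20 × (1 + 0.0687)^7.4
FV = $50,645.20 × 1.63505735
FV = $82,807.81

FV = PV × (1 + r)^t = $82,807.81


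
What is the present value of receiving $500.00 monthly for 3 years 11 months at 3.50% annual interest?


Present value of an ordinary annuity: PV = PMT × (1 − (1 + r)^(−n)) / r
Monthly rate r = 0.035/12 ≈ 0.00291667, n = 47
PV = $500.00 × (1 − (1 + 0.035/12)^(−47)) / (0.035/12)
PV = $500.00 × 43.861184
PV = $21,930.59

PV = PMT × (1-(1+r)^(-n))/r = $21,930.59


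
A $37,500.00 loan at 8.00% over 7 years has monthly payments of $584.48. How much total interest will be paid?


Total paid over the life of the loan = PMT × n.
Total paid = $584.48 × 84 = $49,096.32
Total interest = total paid − principal = $49,096.32 − $37,500.00 = $11,596.32

Total interest = (PMT × n) - PV = $11,596.32


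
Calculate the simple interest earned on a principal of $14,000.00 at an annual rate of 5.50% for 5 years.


Simple interest formula: I = P × r × t
I = $14,000.00 × 0.055 × 5
I = $3,850.00

I = P × r × t = $3,850.00


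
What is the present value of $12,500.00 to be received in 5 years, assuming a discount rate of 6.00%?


Present value formula: PV = FV / (1 + r)^t
PV = $12,500.00 / (1 + 0.06)^5
PV = $12,500.00 / 1.3382256
PV = $9,340.73

PV = FV / (1 + r)^t = $9,340.73


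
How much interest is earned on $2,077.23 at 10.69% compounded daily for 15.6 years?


Compound interest earned = final amount − principal.
A = P(1 + r/n)^(nt) = $2,077.23 × (1 + 0.1069/365)^(365 × 15.6) = $11,005.90
Interest = A − P = $11,005.90 − $2,077.23 = $8,928.67

Interest = A - P = $8,928.67


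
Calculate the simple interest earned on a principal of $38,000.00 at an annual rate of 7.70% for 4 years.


Simple interest formula: I = P × r × t
I = $38,000.00 × 0.077 × 4
I = $11,704.00

I = P × r × t = $11,704.00


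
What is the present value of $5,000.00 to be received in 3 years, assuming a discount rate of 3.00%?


Present value formula: PV = FV / (1 + r)^t
PV = $5,000.00 / (1 + 0.03)^3
PV = $5,000.00 / 1.092727
PV = $4,575.71

PV = FV / (1 + r)^t = $4,575.71


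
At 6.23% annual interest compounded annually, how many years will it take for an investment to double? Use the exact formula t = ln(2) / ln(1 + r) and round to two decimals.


Doubling condition: (1 + r)^t = 2
Take ln of both sides: t × ln(1 + r) = ln(2)
t = ln(2) / ln(1 + r)
t = 0.693147 / 0.060436
t = 11.47

t = ln(2) / ln(1 + r) = 11.47 years


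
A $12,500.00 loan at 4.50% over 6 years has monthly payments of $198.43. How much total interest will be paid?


Total paid over the life of the loan = PMT × n.
Total paid = $198.43 × 72 = $14,286.96
Total interest = total paid − principal = $14,286.96 − $12,500.00 = $1,786.96

Total interest = (PMT × n) - PV = $1,786.96


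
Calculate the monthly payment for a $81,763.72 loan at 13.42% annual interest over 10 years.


Loan payment formula: PMT = PV × r / (1 − (1 + r)^(−n))
Monthly rate r = 0.1342/12 ≈ 0.01118333, n = 120 months
Denominator: 1 − (1 + 0.1342/12)^(−120) = 0.736724
PMT = $81,763.72 × (0.1342/12) / 0.736724
PMT = $1,241.16 per month

PMT = PV × r / (1-(1+r)^(-n)) = $1,241.16/month


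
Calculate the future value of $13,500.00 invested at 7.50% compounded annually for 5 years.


Compound interest formula: A = P(1 + r/n)^(nt)
A = $13,500.00 × (1 + 0.075/1)^(1 × 5)
Growth factor: (1 + 0.075/1)^5 = 1.4356293
A = $13,500.00 × 1.4356293
A = $19,381.00

A = P(1 + r/n)^(nt) = $19,381.00


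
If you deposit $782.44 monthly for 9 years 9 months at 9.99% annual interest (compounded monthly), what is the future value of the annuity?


Future value of an ordinary annuity: FV = PMT × ((1 + r)^n − 1) / r
Monthly rate r = 0.0999/12 = 0.008325, n = 117
FV = $782.44 × ((1 + 0.0999/12)^117 − 1) / (0.0999/12)
FV = $782.44 × 196.747862
FV = $153,943.40

FV = PMT × ((1+r)^n - 1)/r = $153,943.40


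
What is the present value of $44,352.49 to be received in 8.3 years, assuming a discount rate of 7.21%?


Present value formula: PV = FV / (1 + r)^t
PV = $44,352.49 / (1 + 0.0721)^8.3
PV = $44,352.49 / 1.782186
PV = $24,886.57

PV = FV / (1 + r)^t = $24,886.57


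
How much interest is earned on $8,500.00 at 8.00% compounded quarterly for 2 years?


Compound interest earned = final amount − principal.
A = P(1 + r/n)^(nt) = $8,500.00 × (1 + 0.08/4)^(4 × 2) = $9,959.10
Interest = A − P = $9,959.10 − $8,500.00 = $1,459.10

Interest = A - P = $1,459.10


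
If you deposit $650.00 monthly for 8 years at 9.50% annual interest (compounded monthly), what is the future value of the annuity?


Future value of an ordinary annuity: FV = PMT × ((1 + r)^n − 1) / r
Monthly rate r = 0.095/12 ≈ 0.00791667, n = 96
FV = $650.00 × ((1 + 0.095/12)^96 − 1) / (0.095/12)
FV = $650.00 × 142.975186
FV = $92,933.87

FV = PMT × ((1+r)^n - 1)/r = $92,933.87


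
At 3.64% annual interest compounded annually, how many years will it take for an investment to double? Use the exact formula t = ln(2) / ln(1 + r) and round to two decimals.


Doubling condition: (1 + r)^t = 2
Take ln of both sides: t × ln(1 + r) = ln(2)
t = ln(2) / ln(1 + r)
t = 0.693147 / 0.035753
t = 19.39

t = ln(2) / ln(1 + r) = 19.39 years


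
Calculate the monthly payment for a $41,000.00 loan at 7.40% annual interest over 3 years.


Loan payment formula: PMT = PV × r / (1 − (1 + r)^(−n))
Monthly rate r = 0.074/12 ≈ 0.00616667, n = 36 months
Denominator: 1 − (1 + 0.074/12)^(−36) = 0.1985385
PMT = $41,000.00 × (0.074/12) / 0.1985385
PMT = $1,273.47 per month

PMT = PV × r / (1-(1+r)^(-n)) = $1,273.47/month


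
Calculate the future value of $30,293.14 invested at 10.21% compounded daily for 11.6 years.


Compound interest formula: A = P(1 + r/n)^(nt)
A = $30,293.14 × (1 + 0.1021/365)^(365 × 11.6)
Growth factor: (1 + 0.1021/365)^4234 = 3.268053
A = $30,293.14 × 3.268053
A = $98,999.59

A = P(1 + r/n)^(nt) = $98,999.59


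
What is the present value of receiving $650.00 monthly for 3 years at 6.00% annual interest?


Present value of an ordinary annuity: PV = PMT × (1 − (1 + r)^(−n)) / r
Monthly rate r = 0.06/12 = 0.005, n = 36
PV = $650.00 × (1 − (1 + 0.06/12)^(−36)) / (0.06/12)
PV = $650.00 × 32.871016
PV = $21,366.16

PV = PMT × (1-(1+r)^(-n))/r = $21,366.16


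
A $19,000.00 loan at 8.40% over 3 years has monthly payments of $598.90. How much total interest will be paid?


Total paid over the life of the loan = PMT × n.
Total paid = $598.90 × 36 = $21,560.40
Total interest = total paid − principal = $21,560.40 − $19,000.00 = $2,560.40

Total interest = (PMT × n) - PV = $2,560.40


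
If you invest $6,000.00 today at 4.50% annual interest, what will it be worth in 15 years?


Future value formula: FV = PV × (1 + r)^t
FV = $6,000.00 × (1 + 0.045)^15
FV = $6,000.00 × 1.935282
FV = $11,611.69

FV = PV × (1 + r)^t = $11,611.69


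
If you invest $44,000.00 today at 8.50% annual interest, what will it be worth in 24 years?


Future value formula: FV = PV × (1 + r)^t
FV = $44,000.00 × (1 + 0.085)^24
FV = $44,000.00 × 7.0845736
FV = $311,721.24

FV = PV × (1 + r)^t = $311,721.24


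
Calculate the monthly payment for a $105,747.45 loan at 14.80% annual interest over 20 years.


Loan payment formula: PMT = PV × r / (1 − (1 + r)^(−n))
Monthly rate r = 0.148/12 ≈ 0.01233333, n = 240 months
Denominator: 1 − (1 + 0.148/12)^(−240) = 0.947234
PMT = $105,747.45 × (0.148/12) / 0.947234
PMT = $1,376.87 per month

PMT = PV × r / (1-(1+r)^(-n)) = $1,376.87/month


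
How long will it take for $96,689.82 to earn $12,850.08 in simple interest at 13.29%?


Rearrange the simple interest formula for t:
I = P × r × t  ⇒  t = I / (P × r)
t = $12,850.08 / ($96,689.82 × 0.1329)
t = 1

t = I/(P×r) = 1 year


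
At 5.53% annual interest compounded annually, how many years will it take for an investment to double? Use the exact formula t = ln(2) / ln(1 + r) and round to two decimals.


Doubling condition: (1 + r)^t = 2
Take ln of both sides: t × ln(1 + r) = ln(2)
t = ln(2) / ln(1 + r)
t = 0.693147 / 0.053825
t = 12.88

t = ln(2) / ln(1 + r) = 12.88 years


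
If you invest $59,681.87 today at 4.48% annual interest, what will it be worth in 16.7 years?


Future value formula: FV = PV × (1 + r)^t
FV = $59,681.87 × (1 + 0.0448)^16.7
FV = $59,681.87 × 2.0789969
FV = $124,078.42

FV = PV × (1 + r)^t = $124,078.42


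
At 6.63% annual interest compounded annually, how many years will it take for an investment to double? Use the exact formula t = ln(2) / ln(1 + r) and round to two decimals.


Doubling condition: (1 + r)^t = 2
Take ln of both sides: t × ln(1 + r) = ln(2)
t = ln(2) / ln(1 + r)
t = 0.693147 / 0.064195
t = 10.80

t = ln(2) / ln(1 + r) = 10.80 years


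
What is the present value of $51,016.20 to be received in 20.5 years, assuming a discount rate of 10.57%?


Present value formula: PV = FV / (1 + r)^t
PV = $51,016.20 / (1 + 0.1057)^20.5
PV = $51,016.20 / 7.844492
PV = $6,503.44

PV = FV / (1 + r)^t = $6,503.44


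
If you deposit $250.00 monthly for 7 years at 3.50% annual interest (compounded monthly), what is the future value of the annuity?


Future value of an ordinary annuity: FV = PMT × ((1 + r)^n − 1) / r
Monthly rate r = 0.035/12 ≈ 0.00291667, n = 84
FV = $250.00 × ((1 + 0.035/12)^84 − 1) / (0.035/12)
FV = $250.00 × 95.028273
FV = $23,757.07

FV = PMT × ((1+r)^n - 1)/r = $23,757.07


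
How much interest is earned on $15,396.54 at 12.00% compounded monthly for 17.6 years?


Compound interest earned = final amount − principal.
A = P(1 + r/n)^(nt) = $15,396.54 × (1 + 0.12/12)^(12 × 17.6) = $125,920.74
Interest = A − P = $125,920.74 − $15,396.54 = $110,524.20

Interest = A - P = $110,524.20


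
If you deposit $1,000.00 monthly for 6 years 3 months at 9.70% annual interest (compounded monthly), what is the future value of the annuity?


Future value of an ordinary annuity: FV = PMT × ((1 + r)^n − 1) / r
Monthly rate r = 0.097/12 ≈ 0.00808333, n = 75
FV = $1,000.00 × ((1 + 0.097/12)^75 − 1) / (0.097/12)
FV = $1,000.00 × 102.566543
FV = $102,566.54

FV = PMT × ((1+r)^n - 1)/r = $102,566.54


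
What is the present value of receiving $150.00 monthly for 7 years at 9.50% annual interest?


Present value of an ordinary annuity: PV = PMT × (1 − (1 + r)^(−n)) / r
Monthly rate r = 0.095/12 ≈ 0.00791667, n = 84
PV = $150.00 × (1 − (1 + 0.095/12)^(−84)) / (0.095/12)
PV = $150.00 × 61.184601
PV = $9,177.69

PV = PMT × (1-(1+r)^(-n))/r = $9,177.69


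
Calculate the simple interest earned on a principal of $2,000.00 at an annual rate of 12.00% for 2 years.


Simple interest formula: I = P × r × t
I = $2,000.00 × 0.12 × 2
I = $480.00

I = P × r × t = $480.00


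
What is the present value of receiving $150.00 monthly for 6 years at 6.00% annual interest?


Present value of an ordinary annuity: PV = PMT × (1 − (1 + r)^(−n)) / r
Monthly rate r = 0.06/12 = 0.005, n = 72
PV = $150.00 × (1 − (1 + 0.06/12)^(−72)) / (0.06/12)
PV = $150.00 × 60.339514
PV = $9,050.93

PV = PMT × (1-(1+r)^(-n))/r = $9,050.93


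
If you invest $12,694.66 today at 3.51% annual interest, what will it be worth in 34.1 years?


Future value formula: FV = PV × (1 + r)^t
FV = $12,694.66 × (1 + 0.0351)^34.1
FV = $12,694.66 × 3.242625
FV = $41,164.02

FV = PV × (1 + r)^t = $41,164.02


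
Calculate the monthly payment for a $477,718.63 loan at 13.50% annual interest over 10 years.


Loan payment formula: PMT = PV × r / (1 − (1 + r)^(−n))
Monthly rate r = 0.135/12 = 0.01125, n = 120 months
Denominator: 1 − (1 + 0.135/12)^(−120) = 0.738798
PMT = $477,718.63 × (0.135/12) / 0.738798
PMT = $7,274.43 per month

PMT = PV × r / (1-(1+r)^(-n)) = $7,274.43/month


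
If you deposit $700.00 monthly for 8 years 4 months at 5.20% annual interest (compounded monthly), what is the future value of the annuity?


Future value of an ordinary annuity: FV = PMT × ((1 + r)^n − 1) / r
Monthly rate r = 0.052/12 ≈ 0.00433333, n = 100
FV = $700.00 × ((1 + 0.052/12)^100 − 1) / (0.052/12)
FV = $700.00 × 124.833918
FV = $87,383.74

FV = PMT × ((1+r)^n - 1)/r = $87,383.74


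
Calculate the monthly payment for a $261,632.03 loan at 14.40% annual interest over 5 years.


Loan payment formula: PMT = PV × r / (1 − (1 + r)^(−n))
Monthly rate r = 0.144/12 = 0.012, n = 60 months
Denominator: 1 − (1 + 0.144/12)^(−60) = 0.511157
PMT = $261,632.03 × (0.144/12) / 0.511157
PMT = $6,142.11 per month

PMT = PV × r / (1-(1+r)^(-n)) = $6,142.11/month


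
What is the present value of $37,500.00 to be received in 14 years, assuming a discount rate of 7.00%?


Present value formula: PV = FV / (1 + r)^t
PV = $37,500.00 / (1 + 0.07)^14
PV = $37,500.00 / 2.578534
PV = $14,543.15

PV = FV / (1 + r)^t = $14,543.15


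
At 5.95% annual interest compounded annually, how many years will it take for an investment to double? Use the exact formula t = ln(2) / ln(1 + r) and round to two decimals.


Doubling condition: (1 + r)^t = 2
Take ln of both sides: t × ln(1 + r) = ln(2)
t = ln(2) / ln(1 + r)
t = 0.693147 / 0.057797
t = 11.99

t = ln(2) / ln(1 + r) = 11.99 years


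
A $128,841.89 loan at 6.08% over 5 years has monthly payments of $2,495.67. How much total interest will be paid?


Total paid over the life of the loan = PMT × n.
Total paid = $2,495.67 × 60 = $149,740.20
Total interest = total paid − principal = $149,740.20 − $128,841.89 = $20,898.31

Total interest = (PMT × n) - PV = $20,898.31


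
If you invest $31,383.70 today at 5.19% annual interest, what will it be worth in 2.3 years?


Future value formula: FV = PV × (1 + r)^t
FV = $31,383.70 × (1 + 0.0519)^2.3
FV = $31,383.70 × 1.1234177
FV = $35,257.00

FV = PV × (1 + r)^t = $35,257.00


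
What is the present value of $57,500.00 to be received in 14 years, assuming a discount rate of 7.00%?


Present value formula: PV = FV / (1 + r)^t
PV = $57,500.00 / (1 + 0.07)^14
PV = $57,500.00 / 2.578534
PV = $22,299.49

PV = FV / (1 + r)^t = $22,299.49


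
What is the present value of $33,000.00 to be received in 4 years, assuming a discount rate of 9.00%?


Present value formula: PV = FV / (1 + r)^t
PV = $33,000.00 / (1 + 0.09)^4
PV = $33,000.00 / 1.411582
PV = $23,378.03

PV = FV / (1 + r)^t = $23,378.03


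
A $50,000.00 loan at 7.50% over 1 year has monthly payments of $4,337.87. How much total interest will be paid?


Total paid over the life of the loan = PMT × n.
Total paid = $4,337.87 × 12 = $52,054.44
Total interest = total paid − principal = $52,054.44 − $50,000.00 = $2,054.44

Total interest = (PMT × n) - PV = $2,054.44


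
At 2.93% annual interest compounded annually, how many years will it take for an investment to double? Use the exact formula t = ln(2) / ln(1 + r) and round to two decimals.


Doubling condition: (1 + r)^t = 2
Take ln of both sides: t × ln(1 + r) = ln(2)
t = ln(2) / ln(1 + r)
t = 0.693147 / 0.028879
t = 24.00

t = ln(2) / ln(1 + r) = 24.00 years


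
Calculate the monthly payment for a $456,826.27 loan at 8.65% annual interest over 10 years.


Loan payment formula: PMT = PV × r / (1 − (1 + r)^(−n))
Monthly rate r = 0.0865/12 ≈ 0.00720833, n = 120 months
Denominator: 1 − (1 + 0.0865/12)^(−120) = 0.577640
PMT = $456,826.27 × (0.0865/12) / 0.577640
PMT = $5,700.71 per month

PMT = PV × r / (1-(1+r)^(-n)) = $5,700.71/month


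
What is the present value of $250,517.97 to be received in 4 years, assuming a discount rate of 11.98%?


Present value formula: PV = FV / (1 + r)^t
PV = $250,517.97 / (1 + 0.1198)^4
PV = $250,517.97 / 1.5723957
PV = $159,322.47

PV = FV / (1 + r)^t = $159,322.47


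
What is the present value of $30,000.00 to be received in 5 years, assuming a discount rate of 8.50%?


Present value formula: PV = FV / (1 + r)^t
PV = $30,000.00 / (1 + 0.085)^5
PV = $30,000.00 / 1.503657
PV = $19,951.36

PV = FV / (1 + r)^t = $19,951.36


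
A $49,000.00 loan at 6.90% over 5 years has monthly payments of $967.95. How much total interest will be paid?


Total paid over the life of the loan = PMT × n.
Total paid = $967.95 × 60 = $58,077.00
Total interest = total paid − principal = $58,077.00 − $49,000.00 = $9,077.00

Total interest = (PMT × n) - PV = $9,077.00


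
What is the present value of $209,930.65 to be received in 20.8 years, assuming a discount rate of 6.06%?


Present value formula: PV = FV / (1 + r)^t
PV = $209,930.65 / (1 + 0.0606)^20.8
PV = $209,930.65 / 3.399960
PV = $61,745.04

PV = FV / (1 + r)^t = $61,745.04


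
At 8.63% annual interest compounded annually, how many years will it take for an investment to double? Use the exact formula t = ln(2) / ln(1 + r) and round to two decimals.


Doubling condition: (1 + r)^t = 2
Take ln of both sides: t × ln(1 + r) = ln(2)
t = ln(2) / ln(1 + r)
t = 0.693147 / 0.082777
t = 8.37

t = ln(2) / ln(1 + r) = 8.37 years


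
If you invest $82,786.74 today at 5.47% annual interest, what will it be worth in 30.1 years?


Future value formula: FV = PV × (1 + r)^t
FV = $82,786.74 × (1 + 0.0547)^30.1
FV = $82,786.74 × 4.9679964
FV = $411,284.23

FV = PV × (1 + r)^t = $411,284.23


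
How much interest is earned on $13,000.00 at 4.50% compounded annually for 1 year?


Compound interest earned = final amount − principal.
A = P(1 + r/n)^(nt) = $13,000.00 × (1 + 0.045/1)^(1 × 1) = $13,585.00
Interest = A − P = $13,585.00 − $13,000.00 = $585.00

Interest = A - P = $585.00


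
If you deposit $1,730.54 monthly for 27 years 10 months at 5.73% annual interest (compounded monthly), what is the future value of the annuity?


Future value of an ordinary annuity: FV = PMT × ((1 + r)^n − 1) / r
Monthly rate r = 0.0573/12 = 0.004775, n = 334
FV = $1,730.54 × ((1 + 0.0573/12)^334 − 1) / (0.0573/12)
FV = $1,730.54 × 818.622416
FV = $1,416,658.84

FV = PMT × ((1+r)^n - 1)/r = $1,416,658.84


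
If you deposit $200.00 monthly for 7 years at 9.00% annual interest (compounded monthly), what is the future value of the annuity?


Future value of an ordinary annuity: FV = PMT × ((1 + r)^n − 1) / r
Monthly rate r = 0.09/12 = 0.0075, n = 84
FV = $200.00 × ((1 + 0.09/12)^84 − 1) / (0.09/12)
FV = $200.00 × 116.426928
FV = $23,285.39

FV = PMT × ((1+r)^n - 1)/r = $23,285.39


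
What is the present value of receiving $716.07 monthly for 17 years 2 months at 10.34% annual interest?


Present value of an ordinary annuity: PV = PMT × (1 − (1 + r)^(−n)) / r
Monthly rate r = 0.1034/12 ≈ 0.00861667, n = 206
PV = $716.07 × (1 − (1 + 0.1034/12)^(−206)) / (0.1034/12)
PV = $716.07 × 96.235429
PV = $68,911.30

PV = PMT × (1-(1+r)^(-n))/r = $68,911.30


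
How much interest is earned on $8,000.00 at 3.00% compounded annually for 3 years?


Compound interest earned = final amount − principal.
A = P(1 + r/n)^(nt) = $8,000.00 × (1 + 0.03/1)^(1 × 3) = $8,741.82
Interest = A − P = $8,741.82 − $8,000.00 = $741.82

Interest = A - P = $741.82


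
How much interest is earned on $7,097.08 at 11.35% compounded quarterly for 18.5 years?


Compound interest earned = final amount − principal.
A = P(1 + r/n)^(nt) = $7,097.08 × (1 + 0.1135/4)^(4 × 18.5) = $56,271.89
Interest = A − P = $56,271.89 − $7,097.08 = $49,174.81

Interest = A - P = $49,174.81


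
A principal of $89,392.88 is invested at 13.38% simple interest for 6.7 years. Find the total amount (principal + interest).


Total amount formula: A = P(1 + rt) = P + P·r·t
Interest: I = P × r × t = $89,392.88 × 0.1338 × 6.7 = $80,137.14
A = P + I = $89,392.88 + $80,137.14 = $169,530.02

A = P + I = P(1 + rt) = $169,530.02


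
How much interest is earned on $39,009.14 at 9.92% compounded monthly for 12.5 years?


Compound interest earned = final amount − principal.
A = P(1 + r/n)^(nt) = $39,009.14 × (1 + 0.0992/12)^(12 × 12.5) = $134,115.14
Interest = A − P = $134,115.14 − $39,009.14 = $95,106.00

Interest = A - P = $95,106.00


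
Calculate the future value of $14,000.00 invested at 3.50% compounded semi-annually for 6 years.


Compound interest formula: A = P(1 + r/n)^(nt)
A = $14,000.00 × (1 + 0.035/2)^(2 × 6)
Growth factor: (1 + 0.035/2)^12 = 1.231439
A = $14,000.00 × 1.231439
A = $17,240.15

A = P(1 + r/n)^(nt) = $17,240.15


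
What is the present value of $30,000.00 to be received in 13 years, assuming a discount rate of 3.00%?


Present value formula: PV = FV / (1 + r)^t
PV = $30,000.00 / (1 + 0.03)^13
PV = $30,000.00 / 1.468534
PV = $20,428.54

PV = FV / (1 + r)^t = $20,428.54


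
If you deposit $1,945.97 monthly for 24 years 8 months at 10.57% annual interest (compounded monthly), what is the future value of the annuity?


Future value of an ordinary annuity: FV = PMT × ((1 + r)^n − 1) / r
Monthly rate r = 0.1057/12 ≈ 0.00880833, n = 296
FV = $1,945.97 × ((1 + 0.1057/12)^296 − 1) / (0.1057/12)
FV = $1,945.97 × 1408.664930
FV = $2,741,219.69

FV = PMT × ((1+r)^n - 1)/r = $2,741,219.69


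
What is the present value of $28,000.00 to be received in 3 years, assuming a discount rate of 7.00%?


Present value formula: PV = FV / (1 + r)^t
PV = $28,000.00 / (1 + 0.07)^3
PV = $28,000.00 / 1.225043
PV = $22,856.34

PV = FV / (1 + r)^t = $22,856.34


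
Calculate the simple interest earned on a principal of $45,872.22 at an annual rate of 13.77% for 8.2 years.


Simple interest formula: I = P × r × t
I = $45,872.22 × 0.1377 × 8.2
I = $51,796.16

I = P × r × t = $51,796.16


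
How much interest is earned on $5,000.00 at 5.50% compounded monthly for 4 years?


Compound interest earned = final amount − principal.
A = P(1 + r/n)^(nt) = $5,000.00 × (1 + 0.055/12)^(12 × 4) = $6,227.25
Interest = A − P = $6,227.25 − $5,000.00 = $1,227.25

Interest = A - P = $1,227.25


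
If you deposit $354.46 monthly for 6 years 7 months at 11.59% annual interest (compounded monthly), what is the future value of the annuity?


Future value of an ordinary annuity: FV = PMT × ((1 + r)^n − 1) / r
Monthly rate r = 0.1159/12 ≈ 0.00965833, n = 79
FV = $354.46 × ((1 + 0.1159/12)^79 − 1) / (0.1159/12)
FV = $354.46 × 117.709832
FV = $41,723.43

FV = PMT × ((1+r)^n - 1)/r = $41,723.43


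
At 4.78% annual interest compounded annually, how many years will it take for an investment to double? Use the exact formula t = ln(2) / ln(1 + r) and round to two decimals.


Doubling condition: (1 + r)^t = 2
Take ln of both sides: t × ln(1 + r) = ln(2)
t = ln(2) / ln(1 + r)
t = 0.693147 / 0.046693
t = 14.84

t = ln(2) / ln(1 + r) = 14.84 years


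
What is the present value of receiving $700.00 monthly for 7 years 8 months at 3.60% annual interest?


Present value of an ordinary annuity: PV = PMT × (1 − (1 + r)^(−n)) / r
Monthly rate r = 0.036/12 = 0.003, n = 92
PV = $700.00 × (1 − (1 + 0.036/12)^(−92)) / (0.036/12)
PV = $700.00 × 80.291161
PV = $56,203.81

PV = PMT × (1-(1+r)^(-n))/r = $56,203.81


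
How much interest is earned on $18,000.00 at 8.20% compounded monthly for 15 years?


Compound interest earned = final amount − principal.
A = P(1 + r/n)^(nt) = $18,000.00 × (1 + 0.082/12)^(12 × 15) = $61,325.04
Interest = A − P = $61,325.04 − $18,000.00 = $43,325.04

Interest = A - P = $43,325.04


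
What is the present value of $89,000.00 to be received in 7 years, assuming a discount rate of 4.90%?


Present value formula: PV = FV / (1 + r)^t
PV = $89,000.00 / (1 + 0.049)^7
PV = $89,000.00 / 1.3977465
PV = $63,673.92

PV = FV / (1 + r)^t = $63,673.92


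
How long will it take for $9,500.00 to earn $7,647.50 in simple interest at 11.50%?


Rearrange the simple interest formula for t:
I = P × r × t  ⇒  t = I / (P × r)
t = $7,647.50 / ($9,500.00 × 0.115)
t = 7

t = I/(P×r) = 7 years


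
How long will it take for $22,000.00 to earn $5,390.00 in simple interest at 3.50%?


Rearrange the simple interest formula for t:
I = P × r × t  ⇒  t = I / (P × r)
t = $5,390.00 / ($22,000.00 × 0.035)
t = 7

t = I/(P×r) = 7 years


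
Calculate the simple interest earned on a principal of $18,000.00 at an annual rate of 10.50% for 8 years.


Simple interest formula: I = P × r × t
I = $18,000.00 × 0.105 × 8
I = $15,120.00

I = P × r × t = $15,120.00


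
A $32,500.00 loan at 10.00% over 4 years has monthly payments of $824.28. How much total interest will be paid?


Total paid over the life of the loan = PMT × n.
Total paid = $824.28 × 48 = $39,565.44
Total interest = total paid − principal = $39,565.44 − $32,500.00 = $7,065.44

Total interest = (PMT × n) - PV = $7,065.44


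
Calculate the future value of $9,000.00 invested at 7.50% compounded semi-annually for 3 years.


Compound interest formula: A = P(1 + r/n)^(nt)
A = $9,000.00 × (1 + 0.075/2)^(2 × 3)
Growth factor: (1 + 0.075/2)^6 = 1.247179
A = $9,000.00 × 1.247179
A = $11,224.61

A = P(1 + r/n)^(nt) = $11,224.61


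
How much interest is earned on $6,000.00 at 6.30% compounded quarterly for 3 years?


Compound interest earned = final amount − principal.
A = P(1 + r/n)^(nt) = $6,000.00 × (1 + 0.063/4)^(4 × 3) = $7,237.58
Interest = A − P = $7,237.58 − $6,000.00 = $1,237.58

Interest = A - P = $1,237.58


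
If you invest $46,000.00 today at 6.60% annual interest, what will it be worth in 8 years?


Future value formula: FV = PV × (1 + r)^t
FV = $46,000.00 × (1 + 0.066)^8
FV = $46,000.00 × 1.6674685
FV = $76,703.55

FV = PV × (1 + r)^t = $76,703.55


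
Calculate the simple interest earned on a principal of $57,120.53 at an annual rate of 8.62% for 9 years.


Simple interest formula: I = P × r × t
I = $57,120.53 × 0.0862 × 9
I = $44,314.11

I = P × r × t = $44,314.11


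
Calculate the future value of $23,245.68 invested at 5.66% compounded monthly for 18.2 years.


Compound interest formula: A = P(1 + r/n)^(nt)
A = $23,245.68 × (1 + 0.0566/12)^(12 × 18.2)
Growth factor: (1 + 0.0566/12)^218.4 = 2.794626
A = $23,245.68 × 2.794626
A = $64,962.98

A = P(1 + r/n)^(nt) = $64,962.98


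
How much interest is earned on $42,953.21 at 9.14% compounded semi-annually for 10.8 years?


Compound interest earned = final amount − principal.
A = P(1 + r/n)^(nt) = $42,953.21 × (1 + 0.0914/2)^(2 × 10.8) = $112,768.85
Interest = A − P = $112,768.85 − $42,953.21 = $69,815.64

Interest = A - P = $69,815.64


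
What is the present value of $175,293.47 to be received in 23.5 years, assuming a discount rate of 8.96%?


Present value formula: PV = FV / (1 + r)^t
PV = $175,293.47 / (1 + 0.0896)^23.5
PV = $175,293.47 / 7.512366
PV = $23,333.99

PV = FV / (1 + r)^t = $23,333.99


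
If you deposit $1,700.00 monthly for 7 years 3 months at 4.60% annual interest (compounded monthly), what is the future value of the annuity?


Future value of an ordinary annuity: FV = PMT × ((1 + r)^n − 1) / r
Monthly rate r = 0.046/12 ≈ 0.00383333, n = 87
FV = $1,700.00 × ((1 + 0.046/12)^87 − 1) / (0.046/12)
FV = $1,700.00 × 103.031835
FV = $175,154.12

FV = PMT × ((1+r)^n - 1)/r = $175,154.12


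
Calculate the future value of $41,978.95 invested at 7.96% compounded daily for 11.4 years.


Compound interest formula: A = P(1 + r/n)^(nt)
A = $41,978.95 × (1 + 0.0796/365)^(365 × 11.4)
Growth factor: (1 + 0.0796/365)^4161 = 2.4777257
A = $41,978.95 × 2.4777257
A = $104,012.32

A = P(1 + r/n)^(nt) = $104,012.32


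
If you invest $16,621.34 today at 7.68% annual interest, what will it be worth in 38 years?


Future value formula: FV = PV × (1 + r)^t
FV = $16,621.34 × (1 + 0.0768)^38
FV = $16,621.34 × 16.639175
FV = $276,565.38

FV = PV × (1 + r)^t = $276,565.38


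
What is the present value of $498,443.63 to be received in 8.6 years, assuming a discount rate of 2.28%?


Present value formula: PV = FV / (1 + r)^t
PV = $498,443.63 / (1 + 0.0228)^8.6
PV = $498,443.63 / 1.21394829
PV = $410,597.09

PV = FV / (1 + r)^t = $410,597.09


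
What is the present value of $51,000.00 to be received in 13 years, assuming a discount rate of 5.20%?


Present value formula: PV = FV / (1 + r)^t
PV = $51,000.00 / (1 + 0.052)^13
PV = $51,000.00 / 1.932879
PV = $26,385.51

PV = FV / (1 + r)^t = $26,385.51


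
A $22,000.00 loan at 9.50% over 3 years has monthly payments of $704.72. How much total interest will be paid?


Total paid over the life of the loan = PMT × n.
Total paid = $704.72 × 36 = $25,369.92
Total interest = total paid − principal = $25,369.92 − $22,000.00 = $3,369.92

Total interest = (PMT × n) - PV = $3,369.92


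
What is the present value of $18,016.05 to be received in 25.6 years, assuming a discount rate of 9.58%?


Present value formula: PV = FV / (1 + r)^t
PV = $18,016.05 / (1 + 0.0958)^25.6
PV = $18,016.05 / 10.402104
PV = $1,731.96

PV = FV / (1 + r)^t = $1,731.96


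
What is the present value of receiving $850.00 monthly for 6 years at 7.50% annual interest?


Present value of an ordinary annuity: PV = PMT × (1 − (1 + r)^(−n)) / r
Monthly rate r = 0.075/12 = 0.00625, n = 72
PV = $850.00 × (1 − (1 + 0.075/12)^(−72)) / (0.075/12)
PV = $850.00 × 57.836524
PV = $49,161.05

PV = PMT × (1-(1+r)^(-n))/r = $49,161.05


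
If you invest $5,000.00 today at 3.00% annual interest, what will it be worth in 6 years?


Future value formula: FV = PV × (1 + r)^t
FV = $5,000.00 × (1 + 0.03)^6
FV = $5,000.00 × 1.194052
FV = $5,970.26

FV = PV × (1 + r)^t = $5,970.26


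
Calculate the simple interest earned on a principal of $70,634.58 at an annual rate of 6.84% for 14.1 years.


Simple interest formula: I = P × r × t
I = $70,634.58 × 0.0684 × 14.1
I = $68,122.81

I = P × r × t = $68,122.81


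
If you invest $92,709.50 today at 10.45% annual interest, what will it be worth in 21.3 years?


Future value formula: FV = PV × (1 + r)^t
FV = $92,709.50 × (1 + 0.1045)^21.3
FV = $92,709.50 × 8.3067251
FV = $770,112.33

FV = PV × (1 + r)^t = $770,112.33


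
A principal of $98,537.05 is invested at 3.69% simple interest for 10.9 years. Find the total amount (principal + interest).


Total amount formula: A = P(1 + rt) = P + P·r·t
Interest: I = P × r × t = $98,537.05 × 0.0369 × 10.9 = $39,632.59
A = P + I = $98,537.05 + $39,632.59 = $138,169.64

A = P + I = P(1 + rt) = $138,169.64


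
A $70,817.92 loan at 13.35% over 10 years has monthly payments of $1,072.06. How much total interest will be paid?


Total paid over the life of the loan = PMT × n.
Total paid = $1,072.06 × 120 = $128,647.20
Total interest = total paid − principal = $128,647.20 − $70,817.92 = $57,829.28

Total interest = (PMT × n) - PV = $57,829.28


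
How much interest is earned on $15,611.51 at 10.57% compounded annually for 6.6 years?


Compound interest earned = final amount − principal.
A = P(1 + r/n)^(nt) = $15,611.51 × (1 + 0.1057/1)^(1 × 6.6) = $30,300.59
Interest = A − P = $30,300.59 − $15,611.51 = $14,689.08

Interest = A - P = $14,689.08


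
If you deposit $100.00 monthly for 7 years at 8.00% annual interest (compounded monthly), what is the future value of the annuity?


Future value of an ordinary annuity: FV = PMT × ((1 + r)^n − 1) / r
Monthly rate r = 0.08/12 ≈ 0.00666667, n = 84
FV = $100.00 × ((1 + 0.08/12)^84 − 1) / (0.08/12)
FV = $100.00 × 112.113308
FV = $11,211.33

FV = PMT × ((1+r)^n - 1)/r = $11,211.33


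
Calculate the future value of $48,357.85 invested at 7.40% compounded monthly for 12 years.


Compound interest formula: A = P(1 + r/n)^(nt)
A = $48,357.85 × (1 + 0.074/12)^(12 × 12)
Growth factor: (1 + 0.074/12)^144 = 2.4236465
A = $48,357.85 × 2.4236465
A = $117,202.33

A = P(1 + r/n)^(nt) = $117,202.33


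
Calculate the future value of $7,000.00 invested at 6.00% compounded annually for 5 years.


Compound interest formula: A = P(1 + r/n)^(nt)
A = $7,000.00 × (1 + 0.06/1)^(1 × 5)
Growth factor: (1 + 0.06/1)^5 = 1.338226
A = $7,000.00 × 1.338226
A = $9,367.58

A = P(1 + r/n)^(nt) = $9,367.58


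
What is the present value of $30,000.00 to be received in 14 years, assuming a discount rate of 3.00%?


Present value formula: PV = FV / (1 + r)^t
PV = $30,000.00 / (1 + 0.03)^14
PV = $30,000.00 / 1.512590
PV = $19,833.53

PV = FV / (1 + r)^t = $19,833.53


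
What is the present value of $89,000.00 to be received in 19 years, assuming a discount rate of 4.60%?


Present value formula: PV = FV / (1 + r)^t
PV = $89,000.00 / (1 + 0.046)^19
PV = $89,000.00 / 2.350185
PV = $37,869.36

PV = FV / (1 + r)^t = $37,869.36


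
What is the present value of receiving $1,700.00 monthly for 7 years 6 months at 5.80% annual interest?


Present value of an ordinary annuity: PV = PMT × (1 − (1 + r)^(−n)) / r
Monthly rate r = 0.058/12 ≈ 0.00483333, n = 90
PV = $1,700.00 × (1 − (1 + 0.058/12)^(−90)) / (0.058/12)
PV = $1,700.00 × 72.839322
PV = $123,826.85

PV = PMT × (1-(1+r)^(-n))/r = $123,826.85


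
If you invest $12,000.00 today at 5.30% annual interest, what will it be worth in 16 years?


Future value formula: FV = PV × (1 + r)^t
FV = $12,000.00 × (1 + 0.053)^16
FV = $12,000.00 × 2.284830
FV = $27,417.96

FV = PV × (1 + r)^t = $27,417.96


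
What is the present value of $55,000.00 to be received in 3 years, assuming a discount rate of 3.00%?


Present value formula: PV = FV / (1 + r)^t
PV = $55,000.00 / (1 + 0.03)^3
PV = $55,000.00 / 1.092727
PV = $50,332.79

PV = FV / (1 + r)^t = $50,332.79


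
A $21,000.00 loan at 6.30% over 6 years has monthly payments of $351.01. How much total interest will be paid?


Total paid over the life of the loan = PMT × n.
Total paid = $351.01 × 72 = $25,272.72
Total interest = total paid − principal = $25,272.72 − $21,000.00 = $4,272.72

Total interest = (PMT × n) - PV = $4,272.72


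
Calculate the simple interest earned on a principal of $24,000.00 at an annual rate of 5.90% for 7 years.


Simple interest formula: I = P × r × t
I = $24,000.00 × 0.059 × 7
I = $9,912.00

I = P × r × t = $9,912.00


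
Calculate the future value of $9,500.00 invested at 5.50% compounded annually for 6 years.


Compound interest formula: A = P(1 + r/n)^(nt)
A = $9,500.00 × (1 + 0.055/1)^(1 × 6)
Growth factor: (1 + 0.055/1)^6 = 1.378843
A = $9,500.00 × 1.378843
A = $13,099.01

A = P(1 + r/n)^(nt) = $13,099.01


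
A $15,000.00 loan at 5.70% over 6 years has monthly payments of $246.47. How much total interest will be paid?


Total paid over the life of the loan = PMT × n.
Total paid = $246.47 × 72 = $17,745.84
Total interest = total paid − principal = $17,745.84 − $15,000.00 = $2,745.84

Total interest = (PMT × n) - PV = $2,745.84


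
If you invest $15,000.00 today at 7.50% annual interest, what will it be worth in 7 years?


Future value formula: FV = PV × (1 + r)^t
FV = $15,000.00 × (1 + 0.075)^7
FV = $15,000.00 × 1.6590491
FV = $24,885.74

FV = PV × (1 + r)^t = $24,885.74


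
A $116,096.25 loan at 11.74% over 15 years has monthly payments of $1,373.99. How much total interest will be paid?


Total paid over the life of the loan = PMT × n.
Total paid = $1,373.99 × 180 = $247,318.20
Total interest = total paid − principal = $247,318.20 − $116,096.25 = $131,221.95

Total interest = (PMT × n) - PV = $131,221.95


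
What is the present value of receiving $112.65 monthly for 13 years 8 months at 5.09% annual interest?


Present value of an ordinary annuity: PV = PMT × (1 − (1 + r)^(−n)) / r
Monthly rate r = 0.0509/12 ≈ 0.00424167, n = 164
PV = $112.65 × (1 − (1 + 0.0509/12)^(−164)) / (0.0509/12)
PV = $112.65 × 117.997777
PV = $13,292.45

PV = PMT × (1-(1+r)^(-n))/r = $13,292.45


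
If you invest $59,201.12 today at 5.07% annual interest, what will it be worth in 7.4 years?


Future value formula: FV = PV × (1 + r)^t
FV = $59,201.12 × (1 + 0.0507)^7.4
FV = $59,201.12 × 1.4419248
FV = $85,363.56

FV = PV × (1 + r)^t = $85,363.56


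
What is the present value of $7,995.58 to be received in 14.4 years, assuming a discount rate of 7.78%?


Present value formula: PV = FV / (1 + r)^t
PV = $7,995.58 / (1 + 0.0778)^14.4
PV = $7,995.58 / 2.941371
PV = $2,718.32

PV = FV / (1 + r)^t = $2,718.32
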